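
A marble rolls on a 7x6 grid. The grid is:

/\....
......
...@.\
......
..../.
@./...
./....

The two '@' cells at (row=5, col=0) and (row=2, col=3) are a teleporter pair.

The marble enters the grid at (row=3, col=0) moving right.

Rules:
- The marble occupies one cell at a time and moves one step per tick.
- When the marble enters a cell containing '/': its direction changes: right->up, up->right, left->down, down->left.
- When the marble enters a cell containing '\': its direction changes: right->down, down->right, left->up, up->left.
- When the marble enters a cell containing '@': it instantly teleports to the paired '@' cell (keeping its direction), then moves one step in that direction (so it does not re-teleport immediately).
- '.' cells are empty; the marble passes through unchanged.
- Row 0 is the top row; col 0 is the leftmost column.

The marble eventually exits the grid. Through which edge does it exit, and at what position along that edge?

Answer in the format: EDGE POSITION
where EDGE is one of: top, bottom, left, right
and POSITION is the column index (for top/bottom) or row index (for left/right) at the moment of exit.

Step 1: enter (3,0), '.' pass, move right to (3,1)
Step 2: enter (3,1), '.' pass, move right to (3,2)
Step 3: enter (3,2), '.' pass, move right to (3,3)
Step 4: enter (3,3), '.' pass, move right to (3,4)
Step 5: enter (3,4), '.' pass, move right to (3,5)
Step 6: enter (3,5), '.' pass, move right to (3,6)
Step 7: at (3,6) — EXIT via right edge, pos 3

Answer: right 3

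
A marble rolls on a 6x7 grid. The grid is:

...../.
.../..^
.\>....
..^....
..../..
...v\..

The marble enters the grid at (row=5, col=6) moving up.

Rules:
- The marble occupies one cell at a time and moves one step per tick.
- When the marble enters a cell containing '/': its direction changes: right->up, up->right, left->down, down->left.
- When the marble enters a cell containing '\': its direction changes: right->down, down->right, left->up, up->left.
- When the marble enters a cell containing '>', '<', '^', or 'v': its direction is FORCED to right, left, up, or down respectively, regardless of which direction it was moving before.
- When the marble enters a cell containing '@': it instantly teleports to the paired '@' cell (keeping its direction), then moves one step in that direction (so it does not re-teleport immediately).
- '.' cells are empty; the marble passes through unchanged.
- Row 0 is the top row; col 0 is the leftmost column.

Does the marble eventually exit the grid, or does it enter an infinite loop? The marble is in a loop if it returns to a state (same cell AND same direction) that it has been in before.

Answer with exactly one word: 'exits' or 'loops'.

Answer: exits

Derivation:
Step 1: enter (5,6), '.' pass, move up to (4,6)
Step 2: enter (4,6), '.' pass, move up to (3,6)
Step 3: enter (3,6), '.' pass, move up to (2,6)
Step 4: enter (2,6), '.' pass, move up to (1,6)
Step 5: enter (1,6), '^' forces up->up, move up to (0,6)
Step 6: enter (0,6), '.' pass, move up to (-1,6)
Step 7: at (-1,6) — EXIT via top edge, pos 6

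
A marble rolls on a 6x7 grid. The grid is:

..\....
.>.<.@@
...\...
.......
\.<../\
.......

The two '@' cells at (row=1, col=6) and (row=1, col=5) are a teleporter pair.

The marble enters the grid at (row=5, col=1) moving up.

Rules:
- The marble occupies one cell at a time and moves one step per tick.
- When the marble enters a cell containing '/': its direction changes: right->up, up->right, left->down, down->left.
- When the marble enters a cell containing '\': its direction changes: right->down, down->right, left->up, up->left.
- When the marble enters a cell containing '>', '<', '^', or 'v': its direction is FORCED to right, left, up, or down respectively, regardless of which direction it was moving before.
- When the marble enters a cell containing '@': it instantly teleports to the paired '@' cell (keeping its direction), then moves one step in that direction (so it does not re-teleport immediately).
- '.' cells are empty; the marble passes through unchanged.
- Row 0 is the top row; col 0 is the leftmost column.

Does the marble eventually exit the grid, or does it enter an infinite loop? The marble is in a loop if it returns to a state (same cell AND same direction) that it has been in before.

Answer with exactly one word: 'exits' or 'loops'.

Step 1: enter (5,1), '.' pass, move up to (4,1)
Step 2: enter (4,1), '.' pass, move up to (3,1)
Step 3: enter (3,1), '.' pass, move up to (2,1)
Step 4: enter (2,1), '.' pass, move up to (1,1)
Step 5: enter (1,1), '>' forces up->right, move right to (1,2)
Step 6: enter (1,2), '.' pass, move right to (1,3)
Step 7: enter (1,3), '<' forces right->left, move left to (1,2)
Step 8: enter (1,2), '.' pass, move left to (1,1)
Step 9: enter (1,1), '>' forces left->right, move right to (1,2)
Step 10: at (1,2) dir=right — LOOP DETECTED (seen before)

Answer: loops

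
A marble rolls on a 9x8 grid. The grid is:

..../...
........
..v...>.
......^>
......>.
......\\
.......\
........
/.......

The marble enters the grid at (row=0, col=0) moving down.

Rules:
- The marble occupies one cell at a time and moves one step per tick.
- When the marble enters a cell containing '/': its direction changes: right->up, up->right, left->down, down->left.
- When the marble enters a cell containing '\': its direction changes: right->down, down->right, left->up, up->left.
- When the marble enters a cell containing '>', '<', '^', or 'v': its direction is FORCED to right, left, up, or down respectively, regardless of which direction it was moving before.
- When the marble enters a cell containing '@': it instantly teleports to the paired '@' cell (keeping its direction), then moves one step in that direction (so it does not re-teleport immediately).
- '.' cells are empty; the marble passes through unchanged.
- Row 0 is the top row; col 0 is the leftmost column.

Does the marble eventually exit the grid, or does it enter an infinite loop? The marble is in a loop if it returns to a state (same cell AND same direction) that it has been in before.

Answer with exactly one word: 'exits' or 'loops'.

Step 1: enter (0,0), '.' pass, move down to (1,0)
Step 2: enter (1,0), '.' pass, move down to (2,0)
Step 3: enter (2,0), '.' pass, move down to (3,0)
Step 4: enter (3,0), '.' pass, move down to (4,0)
Step 5: enter (4,0), '.' pass, move down to (5,0)
Step 6: enter (5,0), '.' pass, move down to (6,0)
Step 7: enter (6,0), '.' pass, move down to (7,0)
Step 8: enter (7,0), '.' pass, move down to (8,0)
Step 9: enter (8,0), '/' deflects down->left, move left to (8,-1)
Step 10: at (8,-1) — EXIT via left edge, pos 8

Answer: exits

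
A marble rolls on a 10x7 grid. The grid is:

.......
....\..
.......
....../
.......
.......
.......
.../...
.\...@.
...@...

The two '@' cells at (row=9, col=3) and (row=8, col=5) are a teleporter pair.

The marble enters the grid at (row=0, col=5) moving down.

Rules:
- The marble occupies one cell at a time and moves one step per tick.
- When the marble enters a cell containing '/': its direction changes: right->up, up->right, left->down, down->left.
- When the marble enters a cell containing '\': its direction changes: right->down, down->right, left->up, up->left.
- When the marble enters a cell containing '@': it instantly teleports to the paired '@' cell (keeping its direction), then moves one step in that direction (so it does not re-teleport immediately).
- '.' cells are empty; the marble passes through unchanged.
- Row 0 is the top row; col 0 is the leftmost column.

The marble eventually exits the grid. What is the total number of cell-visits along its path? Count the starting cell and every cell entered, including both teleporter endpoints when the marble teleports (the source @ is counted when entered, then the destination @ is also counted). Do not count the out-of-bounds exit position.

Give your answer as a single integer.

Answer: 10

Derivation:
Step 1: enter (0,5), '.' pass, move down to (1,5)
Step 2: enter (1,5), '.' pass, move down to (2,5)
Step 3: enter (2,5), '.' pass, move down to (3,5)
Step 4: enter (3,5), '.' pass, move down to (4,5)
Step 5: enter (4,5), '.' pass, move down to (5,5)
Step 6: enter (5,5), '.' pass, move down to (6,5)
Step 7: enter (6,5), '.' pass, move down to (7,5)
Step 8: enter (7,5), '.' pass, move down to (8,5)
Step 9: enter (8,5), '@' teleport (8,5)->(9,3), also enter (9,3), move down to (10,3)
Step 10: at (10,3) — EXIT via bottom edge, pos 3
Path length (cell visits): 10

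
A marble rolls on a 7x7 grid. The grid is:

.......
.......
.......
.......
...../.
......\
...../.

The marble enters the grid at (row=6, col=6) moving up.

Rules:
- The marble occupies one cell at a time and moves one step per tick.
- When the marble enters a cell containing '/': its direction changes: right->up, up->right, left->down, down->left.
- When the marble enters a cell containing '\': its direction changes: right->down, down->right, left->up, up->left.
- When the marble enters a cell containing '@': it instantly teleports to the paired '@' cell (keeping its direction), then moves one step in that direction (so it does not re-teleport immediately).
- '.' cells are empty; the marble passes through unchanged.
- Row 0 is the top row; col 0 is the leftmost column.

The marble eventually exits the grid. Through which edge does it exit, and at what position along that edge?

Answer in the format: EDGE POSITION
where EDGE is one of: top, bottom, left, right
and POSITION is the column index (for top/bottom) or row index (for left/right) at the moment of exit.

Step 1: enter (6,6), '.' pass, move up to (5,6)
Step 2: enter (5,6), '\' deflects up->left, move left to (5,5)
Step 3: enter (5,5), '.' pass, move left to (5,4)
Step 4: enter (5,4), '.' pass, move left to (5,3)
Step 5: enter (5,3), '.' pass, move left to (5,2)
Step 6: enter (5,2), '.' pass, move left to (5,1)
Step 7: enter (5,1), '.' pass, move left to (5,0)
Step 8: enter (5,0), '.' pass, move left to (5,-1)
Step 9: at (5,-1) — EXIT via left edge, pos 5

Answer: left 5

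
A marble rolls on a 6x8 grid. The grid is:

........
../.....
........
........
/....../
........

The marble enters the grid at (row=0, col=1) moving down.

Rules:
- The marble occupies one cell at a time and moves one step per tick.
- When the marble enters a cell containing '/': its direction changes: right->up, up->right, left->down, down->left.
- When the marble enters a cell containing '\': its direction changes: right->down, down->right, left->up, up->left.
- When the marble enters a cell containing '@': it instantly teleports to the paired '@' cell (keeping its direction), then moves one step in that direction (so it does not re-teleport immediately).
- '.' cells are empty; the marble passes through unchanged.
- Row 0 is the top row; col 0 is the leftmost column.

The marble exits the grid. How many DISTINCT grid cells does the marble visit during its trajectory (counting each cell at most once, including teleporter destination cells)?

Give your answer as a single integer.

Step 1: enter (0,1), '.' pass, move down to (1,1)
Step 2: enter (1,1), '.' pass, move down to (2,1)
Step 3: enter (2,1), '.' pass, move down to (3,1)
Step 4: enter (3,1), '.' pass, move down to (4,1)
Step 5: enter (4,1), '.' pass, move down to (5,1)
Step 6: enter (5,1), '.' pass, move down to (6,1)
Step 7: at (6,1) — EXIT via bottom edge, pos 1
Distinct cells visited: 6 (path length 6)

Answer: 6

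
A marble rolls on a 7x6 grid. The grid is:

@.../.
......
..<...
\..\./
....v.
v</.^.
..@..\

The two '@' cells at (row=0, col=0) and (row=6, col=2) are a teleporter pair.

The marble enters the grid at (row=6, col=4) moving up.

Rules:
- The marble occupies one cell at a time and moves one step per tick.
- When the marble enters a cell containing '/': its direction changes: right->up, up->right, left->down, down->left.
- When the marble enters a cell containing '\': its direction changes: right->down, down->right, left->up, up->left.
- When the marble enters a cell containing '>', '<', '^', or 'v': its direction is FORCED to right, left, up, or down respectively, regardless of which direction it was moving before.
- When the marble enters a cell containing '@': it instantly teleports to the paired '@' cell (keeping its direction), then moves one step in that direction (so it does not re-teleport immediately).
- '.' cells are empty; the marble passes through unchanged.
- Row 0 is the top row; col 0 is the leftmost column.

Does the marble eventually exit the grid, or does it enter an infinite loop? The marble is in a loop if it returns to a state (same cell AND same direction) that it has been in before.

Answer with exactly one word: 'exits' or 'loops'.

Step 1: enter (6,4), '.' pass, move up to (5,4)
Step 2: enter (5,4), '^' forces up->up, move up to (4,4)
Step 3: enter (4,4), 'v' forces up->down, move down to (5,4)
Step 4: enter (5,4), '^' forces down->up, move up to (4,4)
Step 5: at (4,4) dir=up — LOOP DETECTED (seen before)

Answer: loops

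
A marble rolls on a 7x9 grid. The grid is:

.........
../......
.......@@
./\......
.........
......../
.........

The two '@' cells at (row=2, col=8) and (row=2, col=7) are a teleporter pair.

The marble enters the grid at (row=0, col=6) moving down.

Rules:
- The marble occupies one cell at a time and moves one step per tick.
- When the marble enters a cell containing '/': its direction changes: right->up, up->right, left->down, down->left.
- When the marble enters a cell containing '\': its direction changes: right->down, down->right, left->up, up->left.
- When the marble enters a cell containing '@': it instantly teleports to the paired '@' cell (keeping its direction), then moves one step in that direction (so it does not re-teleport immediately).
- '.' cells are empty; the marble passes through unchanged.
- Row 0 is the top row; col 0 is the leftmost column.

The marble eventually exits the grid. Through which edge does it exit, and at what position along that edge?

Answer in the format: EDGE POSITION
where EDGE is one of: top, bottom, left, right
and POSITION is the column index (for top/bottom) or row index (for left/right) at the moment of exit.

Step 1: enter (0,6), '.' pass, move down to (1,6)
Step 2: enter (1,6), '.' pass, move down to (2,6)
Step 3: enter (2,6), '.' pass, move down to (3,6)
Step 4: enter (3,6), '.' pass, move down to (4,6)
Step 5: enter (4,6), '.' pass, move down to (5,6)
Step 6: enter (5,6), '.' pass, move down to (6,6)
Step 7: enter (6,6), '.' pass, move down to (7,6)
Step 8: at (7,6) — EXIT via bottom edge, pos 6

Answer: bottom 6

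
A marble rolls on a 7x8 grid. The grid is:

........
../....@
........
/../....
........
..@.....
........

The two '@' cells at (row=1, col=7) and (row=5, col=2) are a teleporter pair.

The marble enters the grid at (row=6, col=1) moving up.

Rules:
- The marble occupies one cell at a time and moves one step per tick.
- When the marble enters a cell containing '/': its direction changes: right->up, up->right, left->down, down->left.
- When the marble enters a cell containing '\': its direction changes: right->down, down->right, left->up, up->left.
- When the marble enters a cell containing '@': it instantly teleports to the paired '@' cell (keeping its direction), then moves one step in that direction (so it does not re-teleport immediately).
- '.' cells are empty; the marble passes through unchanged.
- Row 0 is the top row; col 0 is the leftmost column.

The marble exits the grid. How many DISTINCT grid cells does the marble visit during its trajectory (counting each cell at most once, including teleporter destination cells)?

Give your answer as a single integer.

Answer: 7

Derivation:
Step 1: enter (6,1), '.' pass, move up to (5,1)
Step 2: enter (5,1), '.' pass, move up to (4,1)
Step 3: enter (4,1), '.' pass, move up to (3,1)
Step 4: enter (3,1), '.' pass, move up to (2,1)
Step 5: enter (2,1), '.' pass, move up to (1,1)
Step 6: enter (1,1), '.' pass, move up to (0,1)
Step 7: enter (0,1), '.' pass, move up to (-1,1)
Step 8: at (-1,1) — EXIT via top edge, pos 1
Distinct cells visited: 7 (path length 7)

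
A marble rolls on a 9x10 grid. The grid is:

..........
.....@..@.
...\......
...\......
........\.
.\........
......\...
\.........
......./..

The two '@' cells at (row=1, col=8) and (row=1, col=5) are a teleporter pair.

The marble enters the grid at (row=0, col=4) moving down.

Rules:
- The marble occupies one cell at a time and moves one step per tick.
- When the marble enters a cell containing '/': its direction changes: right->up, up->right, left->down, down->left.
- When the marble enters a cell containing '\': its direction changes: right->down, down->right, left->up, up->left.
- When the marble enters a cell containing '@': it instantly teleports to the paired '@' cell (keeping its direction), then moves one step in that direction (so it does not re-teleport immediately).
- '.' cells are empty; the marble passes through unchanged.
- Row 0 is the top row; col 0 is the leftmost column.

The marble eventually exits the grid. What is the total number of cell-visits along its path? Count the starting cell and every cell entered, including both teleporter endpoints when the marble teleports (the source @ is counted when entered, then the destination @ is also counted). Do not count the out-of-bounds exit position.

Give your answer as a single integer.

Step 1: enter (0,4), '.' pass, move down to (1,4)
Step 2: enter (1,4), '.' pass, move down to (2,4)
Step 3: enter (2,4), '.' pass, move down to (3,4)
Step 4: enter (3,4), '.' pass, move down to (4,4)
Step 5: enter (4,4), '.' pass, move down to (5,4)
Step 6: enter (5,4), '.' pass, move down to (6,4)
Step 7: enter (6,4), '.' pass, move down to (7,4)
Step 8: enter (7,4), '.' pass, move down to (8,4)
Step 9: enter (8,4), '.' pass, move down to (9,4)
Step 10: at (9,4) — EXIT via bottom edge, pos 4
Path length (cell visits): 9

Answer: 9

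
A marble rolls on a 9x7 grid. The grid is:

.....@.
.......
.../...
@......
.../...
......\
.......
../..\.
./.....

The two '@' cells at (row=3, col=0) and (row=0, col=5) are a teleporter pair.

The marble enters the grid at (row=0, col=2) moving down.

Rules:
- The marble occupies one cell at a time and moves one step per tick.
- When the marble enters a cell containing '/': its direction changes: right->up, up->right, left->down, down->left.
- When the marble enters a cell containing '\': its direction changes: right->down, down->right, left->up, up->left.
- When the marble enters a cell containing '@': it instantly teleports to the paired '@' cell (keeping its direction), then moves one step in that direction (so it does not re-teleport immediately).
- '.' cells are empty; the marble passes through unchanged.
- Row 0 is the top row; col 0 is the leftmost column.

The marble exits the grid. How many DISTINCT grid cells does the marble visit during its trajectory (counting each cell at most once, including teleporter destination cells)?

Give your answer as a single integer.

Answer: 10

Derivation:
Step 1: enter (0,2), '.' pass, move down to (1,2)
Step 2: enter (1,2), '.' pass, move down to (2,2)
Step 3: enter (2,2), '.' pass, move down to (3,2)
Step 4: enter (3,2), '.' pass, move down to (4,2)
Step 5: enter (4,2), '.' pass, move down to (5,2)
Step 6: enter (5,2), '.' pass, move down to (6,2)
Step 7: enter (6,2), '.' pass, move down to (7,2)
Step 8: enter (7,2), '/' deflects down->left, move left to (7,1)
Step 9: enter (7,1), '.' pass, move left to (7,0)
Step 10: enter (7,0), '.' pass, move left to (7,-1)
Step 11: at (7,-1) — EXIT via left edge, pos 7
Distinct cells visited: 10 (path length 10)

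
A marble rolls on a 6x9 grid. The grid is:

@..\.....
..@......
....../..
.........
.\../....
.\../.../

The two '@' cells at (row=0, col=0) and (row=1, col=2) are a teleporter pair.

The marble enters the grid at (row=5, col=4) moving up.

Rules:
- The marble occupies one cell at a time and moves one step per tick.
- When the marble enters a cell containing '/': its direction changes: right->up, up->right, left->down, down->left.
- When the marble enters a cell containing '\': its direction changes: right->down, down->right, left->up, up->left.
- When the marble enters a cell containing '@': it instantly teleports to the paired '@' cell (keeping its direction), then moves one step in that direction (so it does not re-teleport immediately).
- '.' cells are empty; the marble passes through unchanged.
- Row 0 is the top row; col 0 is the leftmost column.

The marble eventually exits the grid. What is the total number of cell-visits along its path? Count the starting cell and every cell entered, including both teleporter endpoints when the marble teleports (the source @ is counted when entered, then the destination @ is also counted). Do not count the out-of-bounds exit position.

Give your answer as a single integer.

Step 1: enter (5,4), '/' deflects up->right, move right to (5,5)
Step 2: enter (5,5), '.' pass, move right to (5,6)
Step 3: enter (5,6), '.' pass, move right to (5,7)
Step 4: enter (5,7), '.' pass, move right to (5,8)
Step 5: enter (5,8), '/' deflects right->up, move up to (4,8)
Step 6: enter (4,8), '.' pass, move up to (3,8)
Step 7: enter (3,8), '.' pass, move up to (2,8)
Step 8: enter (2,8), '.' pass, move up to (1,8)
Step 9: enter (1,8), '.' pass, move up to (0,8)
Step 10: enter (0,8), '.' pass, move up to (-1,8)
Step 11: at (-1,8) — EXIT via top edge, pos 8
Path length (cell visits): 10

Answer: 10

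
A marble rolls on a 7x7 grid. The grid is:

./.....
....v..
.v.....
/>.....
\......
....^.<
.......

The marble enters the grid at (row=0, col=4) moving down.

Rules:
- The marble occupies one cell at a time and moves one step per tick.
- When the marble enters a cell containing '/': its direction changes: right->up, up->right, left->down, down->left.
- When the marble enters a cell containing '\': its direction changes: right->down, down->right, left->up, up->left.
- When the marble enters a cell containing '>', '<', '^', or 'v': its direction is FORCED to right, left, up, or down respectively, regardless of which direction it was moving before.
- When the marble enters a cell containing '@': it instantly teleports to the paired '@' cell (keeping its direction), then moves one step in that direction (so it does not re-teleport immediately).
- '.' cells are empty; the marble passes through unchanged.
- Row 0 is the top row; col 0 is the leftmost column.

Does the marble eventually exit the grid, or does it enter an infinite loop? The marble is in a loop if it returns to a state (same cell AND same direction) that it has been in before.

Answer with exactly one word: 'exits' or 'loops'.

Answer: loops

Derivation:
Step 1: enter (0,4), '.' pass, move down to (1,4)
Step 2: enter (1,4), 'v' forces down->down, move down to (2,4)
Step 3: enter (2,4), '.' pass, move down to (3,4)
Step 4: enter (3,4), '.' pass, move down to (4,4)
Step 5: enter (4,4), '.' pass, move down to (5,4)
Step 6: enter (5,4), '^' forces down->up, move up to (4,4)
Step 7: enter (4,4), '.' pass, move up to (3,4)
Step 8: enter (3,4), '.' pass, move up to (2,4)
Step 9: enter (2,4), '.' pass, move up to (1,4)
Step 10: enter (1,4), 'v' forces up->down, move down to (2,4)
Step 11: at (2,4) dir=down — LOOP DETECTED (seen before)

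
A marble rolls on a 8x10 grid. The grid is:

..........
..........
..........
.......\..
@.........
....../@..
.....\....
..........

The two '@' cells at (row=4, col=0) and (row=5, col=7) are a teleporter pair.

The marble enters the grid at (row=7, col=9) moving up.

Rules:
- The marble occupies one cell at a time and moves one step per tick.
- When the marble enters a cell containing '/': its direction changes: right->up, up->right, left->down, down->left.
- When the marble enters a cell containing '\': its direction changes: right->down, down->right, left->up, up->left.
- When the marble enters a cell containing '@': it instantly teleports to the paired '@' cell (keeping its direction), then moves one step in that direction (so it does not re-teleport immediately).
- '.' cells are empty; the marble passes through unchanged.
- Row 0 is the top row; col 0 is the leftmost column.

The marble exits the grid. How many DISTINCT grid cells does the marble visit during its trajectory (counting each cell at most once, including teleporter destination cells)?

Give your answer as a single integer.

Answer: 8

Derivation:
Step 1: enter (7,9), '.' pass, move up to (6,9)
Step 2: enter (6,9), '.' pass, move up to (5,9)
Step 3: enter (5,9), '.' pass, move up to (4,9)
Step 4: enter (4,9), '.' pass, move up to (3,9)
Step 5: enter (3,9), '.' pass, move up to (2,9)
Step 6: enter (2,9), '.' pass, move up to (1,9)
Step 7: enter (1,9), '.' pass, move up to (0,9)
Step 8: enter (0,9), '.' pass, move up to (-1,9)
Step 9: at (-1,9) — EXIT via top edge, pos 9
Distinct cells visited: 8 (path length 8)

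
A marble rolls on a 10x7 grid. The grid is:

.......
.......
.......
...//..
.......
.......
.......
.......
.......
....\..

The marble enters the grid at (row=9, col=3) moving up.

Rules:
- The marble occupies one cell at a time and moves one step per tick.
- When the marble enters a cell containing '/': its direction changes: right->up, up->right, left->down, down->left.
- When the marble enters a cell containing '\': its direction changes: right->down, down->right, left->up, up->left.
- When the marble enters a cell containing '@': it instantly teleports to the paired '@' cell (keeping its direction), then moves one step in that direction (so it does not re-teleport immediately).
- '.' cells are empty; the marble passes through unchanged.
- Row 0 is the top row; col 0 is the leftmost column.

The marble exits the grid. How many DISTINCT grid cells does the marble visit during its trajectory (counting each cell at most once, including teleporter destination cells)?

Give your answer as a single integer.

Answer: 11

Derivation:
Step 1: enter (9,3), '.' pass, move up to (8,3)
Step 2: enter (8,3), '.' pass, move up to (7,3)
Step 3: enter (7,3), '.' pass, move up to (6,3)
Step 4: enter (6,3), '.' pass, move up to (5,3)
Step 5: enter (5,3), '.' pass, move up to (4,3)
Step 6: enter (4,3), '.' pass, move up to (3,3)
Step 7: enter (3,3), '/' deflects up->right, move right to (3,4)
Step 8: enter (3,4), '/' deflects right->up, move up to (2,4)
Step 9: enter (2,4), '.' pass, move up to (1,4)
Step 10: enter (1,4), '.' pass, move up to (0,4)
Step 11: enter (0,4), '.' pass, move up to (-1,4)
Step 12: at (-1,4) — EXIT via top edge, pos 4
Distinct cells visited: 11 (path length 11)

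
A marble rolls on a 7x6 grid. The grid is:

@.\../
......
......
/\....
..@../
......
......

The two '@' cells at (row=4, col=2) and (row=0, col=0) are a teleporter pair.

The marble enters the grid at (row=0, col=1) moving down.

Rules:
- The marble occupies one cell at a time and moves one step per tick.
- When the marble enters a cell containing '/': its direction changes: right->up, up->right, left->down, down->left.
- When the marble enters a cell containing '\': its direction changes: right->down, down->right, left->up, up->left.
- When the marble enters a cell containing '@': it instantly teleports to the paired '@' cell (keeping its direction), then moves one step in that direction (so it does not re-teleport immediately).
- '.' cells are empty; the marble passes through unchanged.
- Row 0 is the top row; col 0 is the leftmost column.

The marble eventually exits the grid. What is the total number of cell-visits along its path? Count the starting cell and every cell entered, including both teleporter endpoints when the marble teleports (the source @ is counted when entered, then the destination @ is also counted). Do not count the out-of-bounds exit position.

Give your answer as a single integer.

Step 1: enter (0,1), '.' pass, move down to (1,1)
Step 2: enter (1,1), '.' pass, move down to (2,1)
Step 3: enter (2,1), '.' pass, move down to (3,1)
Step 4: enter (3,1), '\' deflects down->right, move right to (3,2)
Step 5: enter (3,2), '.' pass, move right to (3,3)
Step 6: enter (3,3), '.' pass, move right to (3,4)
Step 7: enter (3,4), '.' pass, move right to (3,5)
Step 8: enter (3,5), '.' pass, move right to (3,6)
Step 9: at (3,6) — EXIT via right edge, pos 3
Path length (cell visits): 8

Answer: 8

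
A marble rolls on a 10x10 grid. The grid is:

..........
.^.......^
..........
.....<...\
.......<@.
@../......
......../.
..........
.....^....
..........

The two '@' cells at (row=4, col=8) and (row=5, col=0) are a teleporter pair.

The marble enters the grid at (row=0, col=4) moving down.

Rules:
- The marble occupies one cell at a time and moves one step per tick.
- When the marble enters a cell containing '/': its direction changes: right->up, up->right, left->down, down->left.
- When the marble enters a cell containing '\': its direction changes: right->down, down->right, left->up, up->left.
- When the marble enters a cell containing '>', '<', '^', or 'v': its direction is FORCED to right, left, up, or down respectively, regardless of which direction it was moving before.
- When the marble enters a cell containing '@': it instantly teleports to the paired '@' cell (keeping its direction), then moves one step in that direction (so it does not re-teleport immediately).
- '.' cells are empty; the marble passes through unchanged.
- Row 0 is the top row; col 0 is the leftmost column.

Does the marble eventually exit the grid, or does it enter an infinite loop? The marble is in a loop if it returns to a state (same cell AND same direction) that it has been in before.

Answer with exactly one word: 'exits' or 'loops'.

Step 1: enter (0,4), '.' pass, move down to (1,4)
Step 2: enter (1,4), '.' pass, move down to (2,4)
Step 3: enter (2,4), '.' pass, move down to (3,4)
Step 4: enter (3,4), '.' pass, move down to (4,4)
Step 5: enter (4,4), '.' pass, move down to (5,4)
Step 6: enter (5,4), '.' pass, move down to (6,4)
Step 7: enter (6,4), '.' pass, move down to (7,4)
Step 8: enter (7,4), '.' pass, move down to (8,4)
Step 9: enter (8,4), '.' pass, move down to (9,4)
Step 10: enter (9,4), '.' pass, move down to (10,4)
Step 11: at (10,4) — EXIT via bottom edge, pos 4

Answer: exits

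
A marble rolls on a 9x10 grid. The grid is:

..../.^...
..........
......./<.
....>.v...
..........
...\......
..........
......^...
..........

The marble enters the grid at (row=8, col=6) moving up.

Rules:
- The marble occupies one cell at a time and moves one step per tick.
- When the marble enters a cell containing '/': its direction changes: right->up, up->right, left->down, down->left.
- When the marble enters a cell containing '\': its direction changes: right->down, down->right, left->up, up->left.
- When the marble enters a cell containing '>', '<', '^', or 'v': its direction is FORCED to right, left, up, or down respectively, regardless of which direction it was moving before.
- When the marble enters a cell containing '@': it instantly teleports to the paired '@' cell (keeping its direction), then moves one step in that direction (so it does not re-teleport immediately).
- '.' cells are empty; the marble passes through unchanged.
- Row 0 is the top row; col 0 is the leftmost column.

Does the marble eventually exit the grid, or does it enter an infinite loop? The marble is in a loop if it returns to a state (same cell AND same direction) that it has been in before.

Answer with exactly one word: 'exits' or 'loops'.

Step 1: enter (8,6), '.' pass, move up to (7,6)
Step 2: enter (7,6), '^' forces up->up, move up to (6,6)
Step 3: enter (6,6), '.' pass, move up to (5,6)
Step 4: enter (5,6), '.' pass, move up to (4,6)
Step 5: enter (4,6), '.' pass, move up to (3,6)
Step 6: enter (3,6), 'v' forces up->down, move down to (4,6)
Step 7: enter (4,6), '.' pass, move down to (5,6)
Step 8: enter (5,6), '.' pass, move down to (6,6)
Step 9: enter (6,6), '.' pass, move down to (7,6)
Step 10: enter (7,6), '^' forces down->up, move up to (6,6)
Step 11: at (6,6) dir=up — LOOP DETECTED (seen before)

Answer: loops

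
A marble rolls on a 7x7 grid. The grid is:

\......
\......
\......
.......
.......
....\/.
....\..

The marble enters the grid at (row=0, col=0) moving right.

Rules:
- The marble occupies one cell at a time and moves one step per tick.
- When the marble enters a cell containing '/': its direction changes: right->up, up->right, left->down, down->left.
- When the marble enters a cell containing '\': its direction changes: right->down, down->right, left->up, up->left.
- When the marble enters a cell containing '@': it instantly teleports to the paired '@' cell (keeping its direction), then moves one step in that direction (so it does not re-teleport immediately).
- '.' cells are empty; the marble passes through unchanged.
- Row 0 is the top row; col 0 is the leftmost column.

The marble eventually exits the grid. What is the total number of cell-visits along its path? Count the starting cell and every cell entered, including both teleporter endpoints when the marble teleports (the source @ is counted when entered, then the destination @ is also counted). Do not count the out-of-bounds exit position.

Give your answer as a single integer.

Answer: 8

Derivation:
Step 1: enter (0,0), '\' deflects right->down, move down to (1,0)
Step 2: enter (1,0), '\' deflects down->right, move right to (1,1)
Step 3: enter (1,1), '.' pass, move right to (1,2)
Step 4: enter (1,2), '.' pass, move right to (1,3)
Step 5: enter (1,3), '.' pass, move right to (1,4)
Step 6: enter (1,4), '.' pass, move right to (1,5)
Step 7: enter (1,5), '.' pass, move right to (1,6)
Step 8: enter (1,6), '.' pass, move right to (1,7)
Step 9: at (1,7) — EXIT via right edge, pos 1
Path length (cell visits): 8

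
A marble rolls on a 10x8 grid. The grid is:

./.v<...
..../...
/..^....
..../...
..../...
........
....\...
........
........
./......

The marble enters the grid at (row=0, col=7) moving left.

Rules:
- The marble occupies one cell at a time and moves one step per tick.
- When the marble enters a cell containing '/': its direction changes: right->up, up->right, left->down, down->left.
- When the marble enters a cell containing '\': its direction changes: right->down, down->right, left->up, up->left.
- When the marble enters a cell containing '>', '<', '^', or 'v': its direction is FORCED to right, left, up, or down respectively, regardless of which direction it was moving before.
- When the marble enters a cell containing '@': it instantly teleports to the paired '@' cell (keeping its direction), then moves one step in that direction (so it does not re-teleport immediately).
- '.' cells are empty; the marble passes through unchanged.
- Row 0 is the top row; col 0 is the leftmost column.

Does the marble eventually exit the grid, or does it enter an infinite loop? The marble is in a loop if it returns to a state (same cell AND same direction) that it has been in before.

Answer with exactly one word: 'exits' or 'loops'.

Step 1: enter (0,7), '.' pass, move left to (0,6)
Step 2: enter (0,6), '.' pass, move left to (0,5)
Step 3: enter (0,5), '.' pass, move left to (0,4)
Step 4: enter (0,4), '<' forces left->left, move left to (0,3)
Step 5: enter (0,3), 'v' forces left->down, move down to (1,3)
Step 6: enter (1,3), '.' pass, move down to (2,3)
Step 7: enter (2,3), '^' forces down->up, move up to (1,3)
Step 8: enter (1,3), '.' pass, move up to (0,3)
Step 9: enter (0,3), 'v' forces up->down, move down to (1,3)
Step 10: at (1,3) dir=down — LOOP DETECTED (seen before)

Answer: loops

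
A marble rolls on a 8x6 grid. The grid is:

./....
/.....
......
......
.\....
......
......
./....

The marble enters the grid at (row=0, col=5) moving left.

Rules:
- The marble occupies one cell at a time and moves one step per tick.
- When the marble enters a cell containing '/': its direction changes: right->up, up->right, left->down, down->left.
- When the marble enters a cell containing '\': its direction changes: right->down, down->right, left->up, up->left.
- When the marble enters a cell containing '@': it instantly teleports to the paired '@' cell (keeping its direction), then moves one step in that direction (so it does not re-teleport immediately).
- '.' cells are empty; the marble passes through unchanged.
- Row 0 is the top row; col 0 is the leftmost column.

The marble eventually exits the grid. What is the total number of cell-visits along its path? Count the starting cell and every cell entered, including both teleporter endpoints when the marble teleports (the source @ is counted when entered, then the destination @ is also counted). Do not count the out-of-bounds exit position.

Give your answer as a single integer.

Step 1: enter (0,5), '.' pass, move left to (0,4)
Step 2: enter (0,4), '.' pass, move left to (0,3)
Step 3: enter (0,3), '.' pass, move left to (0,2)
Step 4: enter (0,2), '.' pass, move left to (0,1)
Step 5: enter (0,1), '/' deflects left->down, move down to (1,1)
Step 6: enter (1,1), '.' pass, move down to (2,1)
Step 7: enter (2,1), '.' pass, move down to (3,1)
Step 8: enter (3,1), '.' pass, move down to (4,1)
Step 9: enter (4,1), '\' deflects down->right, move right to (4,2)
Step 10: enter (4,2), '.' pass, move right to (4,3)
Step 11: enter (4,3), '.' pass, move right to (4,4)
Step 12: enter (4,4), '.' pass, move right to (4,5)
Step 13: enter (4,5), '.' pass, move right to (4,6)
Step 14: at (4,6) — EXIT via right edge, pos 4
Path length (cell visits): 13

Answer: 13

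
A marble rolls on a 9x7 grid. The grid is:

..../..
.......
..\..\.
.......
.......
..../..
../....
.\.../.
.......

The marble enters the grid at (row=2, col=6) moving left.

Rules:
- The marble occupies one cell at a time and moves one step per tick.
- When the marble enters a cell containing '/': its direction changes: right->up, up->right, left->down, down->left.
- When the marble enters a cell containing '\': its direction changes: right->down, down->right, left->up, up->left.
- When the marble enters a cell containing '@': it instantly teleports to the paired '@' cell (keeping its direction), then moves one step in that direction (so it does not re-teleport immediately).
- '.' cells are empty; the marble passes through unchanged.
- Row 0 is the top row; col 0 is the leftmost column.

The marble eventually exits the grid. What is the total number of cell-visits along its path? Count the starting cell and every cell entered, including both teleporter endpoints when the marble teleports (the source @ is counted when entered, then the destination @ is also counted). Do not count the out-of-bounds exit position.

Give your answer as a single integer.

Step 1: enter (2,6), '.' pass, move left to (2,5)
Step 2: enter (2,5), '\' deflects left->up, move up to (1,5)
Step 3: enter (1,5), '.' pass, move up to (0,5)
Step 4: enter (0,5), '.' pass, move up to (-1,5)
Step 5: at (-1,5) — EXIT via top edge, pos 5
Path length (cell visits): 4

Answer: 4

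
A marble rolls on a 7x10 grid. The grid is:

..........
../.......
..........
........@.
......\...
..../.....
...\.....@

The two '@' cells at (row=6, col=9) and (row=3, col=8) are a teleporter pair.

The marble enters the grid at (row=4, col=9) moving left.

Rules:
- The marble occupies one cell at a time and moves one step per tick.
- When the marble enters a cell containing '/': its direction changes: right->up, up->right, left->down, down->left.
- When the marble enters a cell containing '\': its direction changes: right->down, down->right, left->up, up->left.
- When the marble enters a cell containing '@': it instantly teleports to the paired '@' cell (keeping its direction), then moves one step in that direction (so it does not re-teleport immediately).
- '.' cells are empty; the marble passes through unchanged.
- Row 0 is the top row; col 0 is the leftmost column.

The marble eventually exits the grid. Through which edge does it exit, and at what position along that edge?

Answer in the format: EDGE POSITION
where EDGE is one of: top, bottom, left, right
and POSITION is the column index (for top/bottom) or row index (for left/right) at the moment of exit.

Step 1: enter (4,9), '.' pass, move left to (4,8)
Step 2: enter (4,8), '.' pass, move left to (4,7)
Step 3: enter (4,7), '.' pass, move left to (4,6)
Step 4: enter (4,6), '\' deflects left->up, move up to (3,6)
Step 5: enter (3,6), '.' pass, move up to (2,6)
Step 6: enter (2,6), '.' pass, move up to (1,6)
Step 7: enter (1,6), '.' pass, move up to (0,6)
Step 8: enter (0,6), '.' pass, move up to (-1,6)
Step 9: at (-1,6) — EXIT via top edge, pos 6

Answer: top 6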